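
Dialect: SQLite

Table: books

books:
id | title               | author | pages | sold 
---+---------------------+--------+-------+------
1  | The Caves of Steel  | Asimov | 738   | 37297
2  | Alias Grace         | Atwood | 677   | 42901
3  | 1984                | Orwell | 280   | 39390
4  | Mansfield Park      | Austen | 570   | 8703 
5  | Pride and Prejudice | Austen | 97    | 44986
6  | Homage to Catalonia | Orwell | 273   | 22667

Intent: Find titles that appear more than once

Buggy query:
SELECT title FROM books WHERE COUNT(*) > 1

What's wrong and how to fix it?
Bug: COUNT(*) is an aggregate and cannot be used in WHERE

Fix: Group first, then use HAVING for the count condition

Corrected query:
SELECT title FROM books GROUP BY title HAVING COUNT(*) > 1

Result:
(no rows)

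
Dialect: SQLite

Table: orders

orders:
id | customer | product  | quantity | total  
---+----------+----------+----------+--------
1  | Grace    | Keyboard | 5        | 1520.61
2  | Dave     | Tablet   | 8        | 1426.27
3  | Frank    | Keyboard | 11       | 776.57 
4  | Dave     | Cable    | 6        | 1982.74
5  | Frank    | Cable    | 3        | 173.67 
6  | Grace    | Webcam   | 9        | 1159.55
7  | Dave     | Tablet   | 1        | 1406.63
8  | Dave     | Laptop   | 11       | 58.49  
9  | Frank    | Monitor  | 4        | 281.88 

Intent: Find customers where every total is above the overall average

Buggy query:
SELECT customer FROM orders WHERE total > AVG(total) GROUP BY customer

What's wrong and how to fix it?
Bug: AVG() is an aggregate; it can't sit directly in WHERE

Fix: Compute the overall average in a scalar subquery and compare each group's MIN against it in HAVING

Corrected query:
SELECT customer FROM orders GROUP BY customer HAVING MIN(total) > (SELECT AVG(total) FROM orders)

Result:
customer
--------
Grace   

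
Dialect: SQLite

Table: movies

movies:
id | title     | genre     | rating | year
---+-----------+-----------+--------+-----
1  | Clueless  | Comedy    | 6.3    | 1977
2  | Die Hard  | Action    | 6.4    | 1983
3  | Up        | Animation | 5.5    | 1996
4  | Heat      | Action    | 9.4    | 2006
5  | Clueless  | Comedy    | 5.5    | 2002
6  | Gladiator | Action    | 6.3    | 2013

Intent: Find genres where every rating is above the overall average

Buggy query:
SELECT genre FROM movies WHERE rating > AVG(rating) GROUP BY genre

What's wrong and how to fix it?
Bug: AVG() is an aggregate; it can't sit directly in WHERE

Fix: Compute the overall average in a scalar subquery and compare each group's MIN against it in HAVING

Corrected query:
SELECT genre FROM movies GROUP BY genre HAVING MIN(rating) > (SELECT AVG(rating) FROM movies)

Result:
(no rows)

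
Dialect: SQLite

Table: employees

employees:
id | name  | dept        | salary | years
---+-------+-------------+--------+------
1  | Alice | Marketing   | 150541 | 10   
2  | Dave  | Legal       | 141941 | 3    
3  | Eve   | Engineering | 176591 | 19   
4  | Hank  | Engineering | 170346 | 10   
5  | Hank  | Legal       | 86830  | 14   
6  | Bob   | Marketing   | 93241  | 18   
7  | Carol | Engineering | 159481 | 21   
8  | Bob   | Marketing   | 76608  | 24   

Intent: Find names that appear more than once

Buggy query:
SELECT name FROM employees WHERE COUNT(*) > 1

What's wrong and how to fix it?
Bug: WHERE can't reference COUNT(*); aggregates are computed after WHERE

Fix: GROUP BY name, then filter groups with HAVING COUNT(*) > 1

Corrected query:
SELECT name FROM employees GROUP BY name HAVING COUNT(*) > 1

Result:
name
----
Bob 
Hank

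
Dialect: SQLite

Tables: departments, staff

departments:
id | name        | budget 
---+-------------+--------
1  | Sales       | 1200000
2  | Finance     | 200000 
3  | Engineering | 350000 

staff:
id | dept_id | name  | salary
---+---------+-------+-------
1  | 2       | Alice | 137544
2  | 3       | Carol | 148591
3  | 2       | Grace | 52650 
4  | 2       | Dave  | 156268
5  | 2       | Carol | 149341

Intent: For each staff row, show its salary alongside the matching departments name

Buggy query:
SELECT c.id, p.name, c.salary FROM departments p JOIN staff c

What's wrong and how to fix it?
Bug: Missing join condition: each staff row is matched to all departments rows instead of just its own

Fix: Add ON c.dept_id = p.id to the JOIN

Corrected query:
SELECT c.id, p.name, c.salary FROM departments p JOIN staff c ON c.dept_id = p.id

Result:
id | name        | salary
---+-------------+-------
1  | Finance     | 137544
2  | Engineering | 148591
3  | Finance     | 52650 
4  | Finance     | 156268
5  | Finance     | 149341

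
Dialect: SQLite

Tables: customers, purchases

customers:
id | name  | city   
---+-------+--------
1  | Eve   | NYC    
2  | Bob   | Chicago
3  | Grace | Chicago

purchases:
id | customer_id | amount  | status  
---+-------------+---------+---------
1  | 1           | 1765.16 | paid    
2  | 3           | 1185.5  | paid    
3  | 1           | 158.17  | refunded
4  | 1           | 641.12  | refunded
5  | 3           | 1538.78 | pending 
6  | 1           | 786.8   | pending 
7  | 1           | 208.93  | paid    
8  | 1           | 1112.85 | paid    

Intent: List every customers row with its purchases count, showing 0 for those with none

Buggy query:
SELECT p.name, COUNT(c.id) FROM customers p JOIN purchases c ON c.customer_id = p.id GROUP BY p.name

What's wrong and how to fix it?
Bug: INNER JOIN drops customers rows that have no matching purchases rows

Fix: Use LEFT JOIN so parents without children still appear (COUNT(c.id) gives 0)

Corrected query:
SELECT p.name, COUNT(c.id) FROM customers p LEFT JOIN purchases c ON c.customer_id = p.id GROUP BY p.name

Result:
name  | COUNT(c.id)
------+------------
Bob   | 0          
Eve   | 6          
Grace | 2          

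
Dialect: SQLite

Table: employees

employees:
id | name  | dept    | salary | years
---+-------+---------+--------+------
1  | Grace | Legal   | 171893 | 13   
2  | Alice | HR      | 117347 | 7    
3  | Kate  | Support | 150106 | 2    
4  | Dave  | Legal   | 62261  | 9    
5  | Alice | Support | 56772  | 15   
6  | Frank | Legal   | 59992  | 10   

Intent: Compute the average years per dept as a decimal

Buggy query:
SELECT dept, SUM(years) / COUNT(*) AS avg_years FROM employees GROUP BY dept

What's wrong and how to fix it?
Bug: Both operands are integers, so '/' performs integer division and truncates

Fix: Multiply by 1.0 (or CAST to REAL) to force floating-point division

Corrected query:
SELECT dept, SUM(years) * 1.0 / COUNT(*) AS avg_years FROM employees GROUP BY dept

Result:
dept    | avg_years
--------+----------
HR      | 7        
Legal   | 10.666667
Support | 8.5      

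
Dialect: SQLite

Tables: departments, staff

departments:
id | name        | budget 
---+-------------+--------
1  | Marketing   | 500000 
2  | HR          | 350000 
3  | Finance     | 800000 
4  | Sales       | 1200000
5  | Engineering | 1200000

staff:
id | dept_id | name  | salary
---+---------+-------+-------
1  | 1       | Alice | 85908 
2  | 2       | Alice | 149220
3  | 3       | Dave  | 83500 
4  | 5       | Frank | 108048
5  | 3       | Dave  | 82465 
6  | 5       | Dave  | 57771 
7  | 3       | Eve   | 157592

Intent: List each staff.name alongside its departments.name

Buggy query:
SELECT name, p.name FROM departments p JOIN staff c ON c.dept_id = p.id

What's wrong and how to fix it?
Bug: 'name' exists in both joined tables, so the database can't tell which one is meant

Fix: Prefix ambiguous columns with the table alias

Corrected query:
SELECT c.name, p.name FROM departments p JOIN staff c ON c.dept_id = p.id

Result:
name  | name       
------+------------
Alice | Marketing  
Alice | HR         
Dave  | Finance    
Frank | Engineering
Dave  | Finance    
Dave  | Engineering
Eve   | Finance    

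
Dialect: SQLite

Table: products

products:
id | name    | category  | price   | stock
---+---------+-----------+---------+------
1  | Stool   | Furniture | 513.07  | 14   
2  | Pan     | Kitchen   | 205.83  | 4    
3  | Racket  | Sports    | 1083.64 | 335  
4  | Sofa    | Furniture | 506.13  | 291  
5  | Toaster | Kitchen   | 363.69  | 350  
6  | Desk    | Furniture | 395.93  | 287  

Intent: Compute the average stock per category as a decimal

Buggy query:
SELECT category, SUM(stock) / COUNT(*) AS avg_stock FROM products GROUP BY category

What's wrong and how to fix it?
Bug: SUM(stock) and COUNT(*) are both integers; the division truncates the fractional part

Fix: Cast one side to REAL so the division keeps the fractional part

Corrected query:
SELECT category, SUM(stock) * 1.0 / COUNT(*) AS avg_stock FROM products GROUP BY category

Result:
category  | avg_stock 
----------+-----------
Furniture | 197.333333
Kitchen   | 177       
Sports    | 335       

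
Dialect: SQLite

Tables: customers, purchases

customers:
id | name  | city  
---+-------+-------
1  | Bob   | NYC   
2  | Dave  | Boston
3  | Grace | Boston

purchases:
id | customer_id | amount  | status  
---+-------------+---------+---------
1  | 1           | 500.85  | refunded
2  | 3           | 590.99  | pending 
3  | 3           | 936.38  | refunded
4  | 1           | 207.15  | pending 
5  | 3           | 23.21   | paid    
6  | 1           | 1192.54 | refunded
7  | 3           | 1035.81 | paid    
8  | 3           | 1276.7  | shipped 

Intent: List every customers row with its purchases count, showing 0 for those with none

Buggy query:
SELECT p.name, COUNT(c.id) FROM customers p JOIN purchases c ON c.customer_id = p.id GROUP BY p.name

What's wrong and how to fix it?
Bug: INNER JOIN drops customers rows that have no matching purchases rows

Fix: Switch to LEFT JOIN to retain unmatched parent rows

Corrected query:
SELECT p.name, COUNT(c.id) FROM customers p LEFT JOIN purchases c ON c.customer_id = p.id GROUP BY p.name

Result:
name  | COUNT(c.id)
------+------------
Bob   | 3          
Dave  | 0          
Grace | 5          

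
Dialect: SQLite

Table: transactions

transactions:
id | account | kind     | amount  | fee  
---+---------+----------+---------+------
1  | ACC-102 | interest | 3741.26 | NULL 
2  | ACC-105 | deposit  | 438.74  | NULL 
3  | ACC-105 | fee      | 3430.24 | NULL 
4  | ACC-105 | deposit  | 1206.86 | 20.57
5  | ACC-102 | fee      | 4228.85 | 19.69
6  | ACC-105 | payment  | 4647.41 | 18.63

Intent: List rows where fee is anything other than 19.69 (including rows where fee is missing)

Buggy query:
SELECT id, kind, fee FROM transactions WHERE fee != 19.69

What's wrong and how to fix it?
Bug: 'fee != 19.69' is unknown when fee is NULL, so NULL rows are silently excluded

Fix: Handle NULL separately with IS NULL alongside the inequality

Corrected query:
SELECT id, kind, fee FROM transactions WHERE fee != 19.69 OR fee IS NULL

Result:
id | kind     | fee  
---+----------+------
1  | interest | NULL 
2  | deposit  | NULL 
3  | fee      | NULL 
4  | deposit  | 20.57
6  | payment  | 18.63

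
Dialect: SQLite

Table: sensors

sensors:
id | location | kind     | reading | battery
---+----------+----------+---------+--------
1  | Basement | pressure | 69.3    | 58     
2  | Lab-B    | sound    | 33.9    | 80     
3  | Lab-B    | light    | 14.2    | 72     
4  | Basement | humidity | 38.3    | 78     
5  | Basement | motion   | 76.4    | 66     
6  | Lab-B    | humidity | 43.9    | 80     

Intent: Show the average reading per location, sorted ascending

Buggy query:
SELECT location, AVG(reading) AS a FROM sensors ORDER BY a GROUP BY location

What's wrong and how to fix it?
Bug: GROUP BY must precede ORDER BY

Fix: Reorder: SELECT … FROM … GROUP BY … ORDER BY …

Corrected query:
SELECT location, AVG(reading) AS a FROM sensors GROUP BY location ORDER BY a

Result:
location | a        
---------+----------
Lab-B    | 30.666667
Basement | 61.333333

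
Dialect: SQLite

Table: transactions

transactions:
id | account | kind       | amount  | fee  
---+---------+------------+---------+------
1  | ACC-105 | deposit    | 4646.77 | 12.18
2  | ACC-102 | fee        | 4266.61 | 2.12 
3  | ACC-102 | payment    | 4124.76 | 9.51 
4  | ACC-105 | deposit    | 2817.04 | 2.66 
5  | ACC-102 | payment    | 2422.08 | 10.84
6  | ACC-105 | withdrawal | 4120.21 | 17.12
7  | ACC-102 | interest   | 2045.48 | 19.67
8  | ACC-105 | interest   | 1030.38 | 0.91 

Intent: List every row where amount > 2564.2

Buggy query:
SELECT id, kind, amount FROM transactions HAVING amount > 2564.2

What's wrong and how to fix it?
Bug: HAVING filters the output of aggregation, but this query has no GROUP BY and no aggregate functions, so SQLite rejects it (HAVING clause on a non-aggregate query); the condition here is per row

Fix: Use WHERE for row-level filtering

Corrected query:
SELECT id, kind, amount FROM transactions WHERE amount > 2564.2

Result:
id | kind       | amount 
---+------------+--------
1  | deposit    | 4646.77
2  | fee        | 4266.61
3  | payment    | 4124.76
4  | deposit    | 2817.04
6  | withdrawal | 4120.21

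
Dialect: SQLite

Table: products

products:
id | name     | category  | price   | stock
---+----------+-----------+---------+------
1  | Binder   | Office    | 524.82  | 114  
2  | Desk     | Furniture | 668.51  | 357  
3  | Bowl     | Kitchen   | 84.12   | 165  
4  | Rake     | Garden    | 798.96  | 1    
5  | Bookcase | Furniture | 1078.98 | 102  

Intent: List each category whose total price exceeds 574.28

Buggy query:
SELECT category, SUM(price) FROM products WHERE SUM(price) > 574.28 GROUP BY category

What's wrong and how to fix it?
Bug: SUM(price) is an aggregate, but WHERE filters rows before aggregation

Fix: Use HAVING (which filters groups after aggregation) instead of WHERE

Corrected query:
SELECT category, SUM(price) FROM products GROUP BY category HAVING SUM(price) > 574.28

Result:
category  | SUM(price)
----------+-----------
Furniture | 1747.49   
Garden    | 798.96    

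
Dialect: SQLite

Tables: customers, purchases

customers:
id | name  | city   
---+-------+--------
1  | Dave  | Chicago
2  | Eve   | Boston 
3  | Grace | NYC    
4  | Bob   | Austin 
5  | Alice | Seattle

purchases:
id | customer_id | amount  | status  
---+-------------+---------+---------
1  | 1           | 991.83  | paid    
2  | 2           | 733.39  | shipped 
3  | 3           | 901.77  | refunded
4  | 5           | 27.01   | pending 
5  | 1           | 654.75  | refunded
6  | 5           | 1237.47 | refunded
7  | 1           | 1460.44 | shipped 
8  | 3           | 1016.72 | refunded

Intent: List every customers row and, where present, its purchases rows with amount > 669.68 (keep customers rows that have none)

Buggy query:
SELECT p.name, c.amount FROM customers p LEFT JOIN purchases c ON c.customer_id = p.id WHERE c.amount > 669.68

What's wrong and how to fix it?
Bug: A WHERE condition on the right-hand table after LEFT JOIN drops unmatched parents

Fix: Move the right-table condition into the ON clause so unmatched parents are kept

Corrected query:
SELECT p.name, c.amount FROM customers p LEFT JOIN purchases c ON c.customer_id = p.id AND c.amount > 669.68

Result:
name  | amount 
------+--------
Dave  | 991.83 
Dave  | 1460.44
Eve   | 733.39 
Grace | 901.77 
Grace | 1016.72
Bob   | NULL   
Alice | 1237.47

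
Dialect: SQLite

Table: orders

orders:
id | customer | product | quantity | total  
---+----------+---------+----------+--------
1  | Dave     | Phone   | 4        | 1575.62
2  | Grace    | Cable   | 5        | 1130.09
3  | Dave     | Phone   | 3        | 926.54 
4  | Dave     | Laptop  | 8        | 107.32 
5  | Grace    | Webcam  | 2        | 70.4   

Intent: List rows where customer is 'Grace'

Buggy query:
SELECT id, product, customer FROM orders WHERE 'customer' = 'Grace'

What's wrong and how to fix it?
Bug: Single quotes denote string literals in SQL; the column name is being compared as a constant string

Fix: Reference the column as customer without single quotes

Corrected query:
SELECT id, product, customer FROM orders WHERE customer = 'Grace'

Result:
id | product | customer
---+---------+---------
2  | Cable   | Grace   
5  | Webcam  | Grace   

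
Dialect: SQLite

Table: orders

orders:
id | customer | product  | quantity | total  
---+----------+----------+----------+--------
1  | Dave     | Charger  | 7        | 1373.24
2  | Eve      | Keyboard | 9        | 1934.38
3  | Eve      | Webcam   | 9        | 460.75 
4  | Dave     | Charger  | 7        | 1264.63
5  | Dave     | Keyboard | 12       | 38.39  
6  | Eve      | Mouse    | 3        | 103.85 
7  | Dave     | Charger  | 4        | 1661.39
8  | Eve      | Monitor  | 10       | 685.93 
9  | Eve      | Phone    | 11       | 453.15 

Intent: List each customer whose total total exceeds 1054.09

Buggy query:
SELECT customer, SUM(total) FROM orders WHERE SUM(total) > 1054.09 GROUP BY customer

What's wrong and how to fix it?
Bug: WHERE runs before GROUP BY, so aggregates aren't available there

Fix: Use HAVING (which filters groups after aggregation) instead of WHERE

Corrected query:
SELECT customer, SUM(total) FROM orders GROUP BY customer HAVING SUM(total) > 1054.09

Result:
customer | SUM(total)
---------+-----------
Dave     | 4337.65   
Eve      | 3638.06   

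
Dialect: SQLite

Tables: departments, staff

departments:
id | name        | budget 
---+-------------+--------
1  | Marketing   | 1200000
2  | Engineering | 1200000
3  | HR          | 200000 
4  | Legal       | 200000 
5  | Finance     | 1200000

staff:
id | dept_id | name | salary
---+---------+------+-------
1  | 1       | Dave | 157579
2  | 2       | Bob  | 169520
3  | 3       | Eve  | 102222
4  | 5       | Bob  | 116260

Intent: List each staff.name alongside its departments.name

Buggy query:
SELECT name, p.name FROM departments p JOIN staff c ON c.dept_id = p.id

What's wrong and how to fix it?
Bug: 'name' exists in both joined tables, so the database can't tell which one is meant

Fix: Qualify the column with its table alias (c.name)

Corrected query:
SELECT c.name, p.name FROM departments p JOIN staff c ON c.dept_id = p.id

Result:
name | name       
-----+------------
Dave | Marketing  
Bob  | Engineering
Eve  | HR         
Bob  | Finance    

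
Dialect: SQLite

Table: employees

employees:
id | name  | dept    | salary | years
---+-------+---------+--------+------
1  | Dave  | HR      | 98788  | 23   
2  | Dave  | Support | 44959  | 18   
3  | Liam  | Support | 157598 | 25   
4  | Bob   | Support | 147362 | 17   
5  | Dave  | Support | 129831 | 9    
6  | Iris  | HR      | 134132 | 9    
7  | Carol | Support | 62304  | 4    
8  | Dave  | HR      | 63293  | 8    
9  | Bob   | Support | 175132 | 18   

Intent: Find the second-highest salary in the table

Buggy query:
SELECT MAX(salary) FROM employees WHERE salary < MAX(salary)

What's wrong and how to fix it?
Bug: MAX(salary) on the right of the comparison is an aggregate-in-WHERE error

Fix: Compute the overall MAX in a subquery, then take MAX of rows below it

Corrected query:
SELECT MAX(salary) FROM employees WHERE salary < (SELECT MAX(salary) FROM employees)

Result:
MAX(salary)
-----------
157598     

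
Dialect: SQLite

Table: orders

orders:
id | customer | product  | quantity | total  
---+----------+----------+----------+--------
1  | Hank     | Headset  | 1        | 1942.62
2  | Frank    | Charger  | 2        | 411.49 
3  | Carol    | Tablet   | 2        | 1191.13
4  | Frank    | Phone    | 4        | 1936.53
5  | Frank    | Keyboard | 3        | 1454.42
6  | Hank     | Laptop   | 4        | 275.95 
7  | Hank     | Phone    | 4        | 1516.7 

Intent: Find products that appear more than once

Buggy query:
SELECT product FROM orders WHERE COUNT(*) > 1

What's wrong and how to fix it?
Bug: COUNT(*) is an aggregate and cannot be used in WHERE

Fix: GROUP BY product, then filter groups with HAVING COUNT(*) > 1

Corrected query:
SELECT product FROM orders GROUP BY product HAVING COUNT(*) > 1

Result:
product
-------
Phone  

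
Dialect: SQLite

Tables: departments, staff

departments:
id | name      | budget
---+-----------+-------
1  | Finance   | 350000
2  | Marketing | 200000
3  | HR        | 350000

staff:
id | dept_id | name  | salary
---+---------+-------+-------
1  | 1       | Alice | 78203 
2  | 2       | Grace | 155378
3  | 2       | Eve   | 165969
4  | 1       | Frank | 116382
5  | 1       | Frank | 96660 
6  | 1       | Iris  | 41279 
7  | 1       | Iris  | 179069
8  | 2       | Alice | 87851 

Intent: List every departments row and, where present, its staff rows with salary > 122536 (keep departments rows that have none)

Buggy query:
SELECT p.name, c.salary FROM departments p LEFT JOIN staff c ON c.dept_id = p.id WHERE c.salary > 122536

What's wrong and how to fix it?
Bug: Filtering c.salary in WHERE discards the NULL rows produced by LEFT JOIN, turning it into an inner join

Fix: Move the right-table condition into the ON clause so unmatched parents are kept

Corrected query:
SELECT p.name, c.salary FROM departments p LEFT JOIN staff c ON c.dept_id = p.id AND c.salary > 122536

Result:
name      | salary
----------+-------
Finance   | 179069
Marketing | 155378
Marketing | 165969
HR        | NULL  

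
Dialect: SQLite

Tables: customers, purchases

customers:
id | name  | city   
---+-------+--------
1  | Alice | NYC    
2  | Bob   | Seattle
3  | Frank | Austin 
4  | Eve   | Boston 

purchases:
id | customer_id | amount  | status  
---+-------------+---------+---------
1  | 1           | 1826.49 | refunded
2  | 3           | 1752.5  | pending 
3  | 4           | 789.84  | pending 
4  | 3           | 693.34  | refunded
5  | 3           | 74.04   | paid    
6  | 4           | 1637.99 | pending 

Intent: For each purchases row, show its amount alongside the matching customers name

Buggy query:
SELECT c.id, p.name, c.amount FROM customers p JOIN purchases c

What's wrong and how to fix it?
Bug: Missing join condition: each purchases row is matched to all customers rows instead of just its own

Fix: Specify the join condition linking the foreign key to the parent id

Corrected query:
SELECT c.id, p.name, c.amount FROM customers p JOIN purchases c ON c.customer_id = p.id

Result:
id | name  | amount 
---+-------+--------
1  | Alice | 1826.49
2  | Frank | 1752.5 
3  | Eve   | 789.84 
4  | Frank | 693.34 
5  | Frank | 74.04  
6  | Eve   | 1637.99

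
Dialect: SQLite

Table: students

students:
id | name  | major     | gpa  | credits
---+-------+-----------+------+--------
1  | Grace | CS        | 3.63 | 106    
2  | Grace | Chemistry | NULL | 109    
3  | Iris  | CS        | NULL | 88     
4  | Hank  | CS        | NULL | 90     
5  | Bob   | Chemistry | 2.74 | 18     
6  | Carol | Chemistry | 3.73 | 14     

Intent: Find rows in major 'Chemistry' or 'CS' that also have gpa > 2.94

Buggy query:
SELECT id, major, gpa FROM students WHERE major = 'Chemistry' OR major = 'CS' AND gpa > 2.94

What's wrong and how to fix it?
Bug: Without parentheses, AND is evaluated before OR, so the gpa filter only applies to the 'CS' branch

Fix: Add parentheses around the OR so the AND applies to both alternatives

Corrected query:
SELECT id, major, gpa FROM students WHERE (major = 'Chemistry' OR major = 'CS') AND gpa > 2.94

Result:
id | major     | gpa 
---+-----------+-----
1  | CS        | 3.63
6  | Chemistry | 3.73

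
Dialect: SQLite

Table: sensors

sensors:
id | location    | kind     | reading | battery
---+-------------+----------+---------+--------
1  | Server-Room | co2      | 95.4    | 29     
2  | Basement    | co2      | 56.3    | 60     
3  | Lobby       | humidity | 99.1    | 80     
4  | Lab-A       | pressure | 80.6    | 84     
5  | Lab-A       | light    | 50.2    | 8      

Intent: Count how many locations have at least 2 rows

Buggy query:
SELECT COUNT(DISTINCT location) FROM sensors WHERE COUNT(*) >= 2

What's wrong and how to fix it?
Bug: COUNT(*) cannot appear in WHERE; the per-group count doesn't exist yet

Fix: Use a subquery that GROUPs and filters with HAVING, then count its rows

Corrected query:
SELECT COUNT(*) FROM (SELECT location FROM sensors GROUP BY location HAVING COUNT(*) >= 2)

Result:
COUNT(*)
--------
1       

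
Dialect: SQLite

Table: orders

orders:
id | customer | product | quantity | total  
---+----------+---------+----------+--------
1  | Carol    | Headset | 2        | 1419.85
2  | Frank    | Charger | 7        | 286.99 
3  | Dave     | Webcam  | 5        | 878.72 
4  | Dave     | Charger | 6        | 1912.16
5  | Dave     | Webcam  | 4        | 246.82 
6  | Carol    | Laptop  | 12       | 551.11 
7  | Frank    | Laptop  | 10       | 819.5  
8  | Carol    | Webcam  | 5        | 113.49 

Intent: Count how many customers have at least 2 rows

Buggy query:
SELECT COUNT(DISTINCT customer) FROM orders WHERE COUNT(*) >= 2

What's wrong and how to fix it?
Bug: WHERE filters individual rows, not groups, so a group-level COUNT is invalid there

Fix: Use a subquery that GROUPs and filters with HAVING, then count its rows

Corrected query:
SELECT COUNT(*) FROM (SELECT customer FROM orders GROUP BY customer HAVING COUNT(*) >= 2)

Result:
COUNT(*)
--------
3       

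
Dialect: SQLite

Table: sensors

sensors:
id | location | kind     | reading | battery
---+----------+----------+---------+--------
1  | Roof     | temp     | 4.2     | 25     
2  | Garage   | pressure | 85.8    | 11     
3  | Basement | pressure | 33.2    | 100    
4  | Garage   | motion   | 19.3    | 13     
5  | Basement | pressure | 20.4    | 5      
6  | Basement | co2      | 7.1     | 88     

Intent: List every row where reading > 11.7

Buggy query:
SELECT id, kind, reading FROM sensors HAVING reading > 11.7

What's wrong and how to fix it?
Bug: This is a non-aggregate query (no GROUP BY, no aggregates), so in SQLite the HAVING clause is invalid here; a row-level condition belongs in WHERE

Fix: Use WHERE for row-level filtering

Corrected query:
SELECT id, kind, reading FROM sensors WHERE reading > 11.7

Result:
id | kind     | reading
---+----------+--------
2  | pressure | 85.8   
3  | pressure | 33.2   
4  | motion   | 19.3   
5  | pressure | 20.4   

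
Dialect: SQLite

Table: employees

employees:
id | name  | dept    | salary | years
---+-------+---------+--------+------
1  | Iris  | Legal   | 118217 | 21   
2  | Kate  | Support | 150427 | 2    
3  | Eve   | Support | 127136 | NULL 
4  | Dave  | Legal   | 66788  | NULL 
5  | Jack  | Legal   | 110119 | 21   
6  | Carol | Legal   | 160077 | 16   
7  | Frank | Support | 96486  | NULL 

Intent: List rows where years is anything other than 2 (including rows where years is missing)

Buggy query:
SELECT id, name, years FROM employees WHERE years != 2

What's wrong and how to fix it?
Bug: 'years != 2' is unknown when years is NULL, so NULL rows are silently excluded

Fix: Add an explicit OR years IS NULL to include the missing-value rows

Corrected query:
SELECT id, name, years FROM employees WHERE years != 2 OR years IS NULL

Result:
id | name  | years
---+-------+------
1  | Iris  | 21   
3  | Eve   | NULL 
4  | Dave  | NULL 
5  | Jack  | 21   
6  | Carol | 16   
7  | Frank | NULL 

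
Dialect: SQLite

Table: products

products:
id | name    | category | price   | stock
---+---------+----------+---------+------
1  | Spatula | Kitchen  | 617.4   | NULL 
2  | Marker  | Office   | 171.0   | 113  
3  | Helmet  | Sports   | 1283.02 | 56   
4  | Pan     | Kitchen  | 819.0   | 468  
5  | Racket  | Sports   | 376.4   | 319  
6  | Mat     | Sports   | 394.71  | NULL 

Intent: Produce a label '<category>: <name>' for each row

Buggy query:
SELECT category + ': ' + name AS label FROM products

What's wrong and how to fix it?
Bug: '+' is numeric addition; on text columns SQLite converts them to 0 instead of concatenating

Fix: Use the || operator for string concatenation

Corrected query:
SELECT category || ': ' || name AS label FROM products

Result:
label           
----------------
Kitchen: Spatula
Office: Marker  
Sports: Helmet  
Kitchen: Pan    
Sports: Racket  
Sports: Mat     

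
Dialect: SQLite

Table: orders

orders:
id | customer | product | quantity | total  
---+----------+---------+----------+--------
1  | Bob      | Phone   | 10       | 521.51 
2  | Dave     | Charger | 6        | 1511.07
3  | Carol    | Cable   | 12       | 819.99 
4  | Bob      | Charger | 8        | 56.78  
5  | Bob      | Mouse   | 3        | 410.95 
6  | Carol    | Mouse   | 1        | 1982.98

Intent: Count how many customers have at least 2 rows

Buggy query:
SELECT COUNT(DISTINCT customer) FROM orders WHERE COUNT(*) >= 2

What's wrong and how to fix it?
Bug: WHERE filters individual rows, not groups, so a group-level COUNT is invalid there

Fix: Group first with HAVING COUNT(*) >= 2, then COUNT the resulting groups

Corrected query:
SELECT COUNT(*) FROM (SELECT customer FROM orders GROUP BY customer HAVING COUNT(*) >= 2)

Result:
COUNT(*)
--------
2       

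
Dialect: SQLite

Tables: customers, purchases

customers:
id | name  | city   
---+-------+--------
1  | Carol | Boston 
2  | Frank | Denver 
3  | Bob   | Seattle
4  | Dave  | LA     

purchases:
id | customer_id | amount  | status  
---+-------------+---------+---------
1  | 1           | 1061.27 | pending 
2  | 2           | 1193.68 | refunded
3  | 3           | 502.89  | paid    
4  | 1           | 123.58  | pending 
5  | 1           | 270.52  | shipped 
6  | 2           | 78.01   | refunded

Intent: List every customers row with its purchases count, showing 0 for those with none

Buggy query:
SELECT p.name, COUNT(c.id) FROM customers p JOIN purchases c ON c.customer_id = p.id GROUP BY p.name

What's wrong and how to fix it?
Bug: INNER JOIN drops customers rows that have no matching purchases rows

Fix: Switch to LEFT JOIN to retain unmatched parent rows

Corrected query:
SELECT p.name, COUNT(c.id) FROM customers p LEFT JOIN purchases c ON c.customer_id = p.id GROUP BY p.name

Result:
name  | COUNT(c.id)
------+------------
Bob   | 1          
Carol | 3          
Dave  | 0          
Frank | 2          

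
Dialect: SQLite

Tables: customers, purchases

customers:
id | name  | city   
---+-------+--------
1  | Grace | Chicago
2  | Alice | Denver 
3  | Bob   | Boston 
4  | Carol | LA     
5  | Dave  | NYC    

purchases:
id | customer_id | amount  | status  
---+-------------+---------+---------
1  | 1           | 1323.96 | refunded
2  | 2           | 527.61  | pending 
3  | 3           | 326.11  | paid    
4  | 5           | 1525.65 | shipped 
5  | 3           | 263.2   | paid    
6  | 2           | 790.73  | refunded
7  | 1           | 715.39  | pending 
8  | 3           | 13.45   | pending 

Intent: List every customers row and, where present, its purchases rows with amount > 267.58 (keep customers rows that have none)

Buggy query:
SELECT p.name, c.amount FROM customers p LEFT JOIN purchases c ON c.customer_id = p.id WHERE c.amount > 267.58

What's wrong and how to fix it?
Bug: A WHERE condition on the right-hand table after LEFT JOIN drops unmatched parents

Fix: Put 'c.amount > 267.58' in the JOIN's ON clause instead of WHERE

Corrected query:
SELECT p.name, c.amount FROM customers p LEFT JOIN purchases c ON c.customer_id = p.id AND c.amount > 267.58

Result:
name  | amount 
------+--------
Grace | 715.39 
Grace | 1323.96
Alice | 527.61 
Alice | 790.73 
Bob   | 326.11 
Carol | NULL   
Dave  | 1525.65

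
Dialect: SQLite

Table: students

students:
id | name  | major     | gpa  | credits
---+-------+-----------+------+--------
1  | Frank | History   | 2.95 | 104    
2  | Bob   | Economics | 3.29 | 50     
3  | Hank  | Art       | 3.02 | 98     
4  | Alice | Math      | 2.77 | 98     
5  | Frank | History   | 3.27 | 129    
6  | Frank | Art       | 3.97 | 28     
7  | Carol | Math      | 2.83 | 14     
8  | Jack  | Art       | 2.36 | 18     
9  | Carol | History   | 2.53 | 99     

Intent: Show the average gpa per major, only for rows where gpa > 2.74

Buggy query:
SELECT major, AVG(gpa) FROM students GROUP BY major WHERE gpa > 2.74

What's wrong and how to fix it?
Bug: WHERE cannot follow GROUP BY

Fix: Move the WHERE clause before GROUP BY

Corrected query:
SELECT major, AVG(gpa) FROM students WHERE gpa > 2.74 GROUP BY major

Result:
major     | AVG(gpa)
----------+---------
Art       | 3.495   
Economics | 3.29    
History   | 3.11    
Math      | 2.8     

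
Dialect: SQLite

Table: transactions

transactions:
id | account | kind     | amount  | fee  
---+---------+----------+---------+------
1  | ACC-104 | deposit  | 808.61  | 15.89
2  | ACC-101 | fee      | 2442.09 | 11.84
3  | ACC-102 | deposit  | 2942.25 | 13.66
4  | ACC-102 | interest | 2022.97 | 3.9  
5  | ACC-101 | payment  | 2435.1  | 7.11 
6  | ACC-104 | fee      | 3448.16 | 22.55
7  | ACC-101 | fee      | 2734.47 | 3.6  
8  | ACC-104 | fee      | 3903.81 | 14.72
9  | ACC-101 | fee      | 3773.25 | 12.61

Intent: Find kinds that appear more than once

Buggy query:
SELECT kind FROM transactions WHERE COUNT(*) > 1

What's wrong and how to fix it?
Bug: WHERE can't reference COUNT(*); aggregates are computed after WHERE

Fix: GROUP BY kind, then filter groups with HAVING COUNT(*) > 1

Corrected query:
SELECT kind FROM transactions GROUP BY kind HAVING COUNT(*) > 1

Result:
kind   
-------
deposit
fee    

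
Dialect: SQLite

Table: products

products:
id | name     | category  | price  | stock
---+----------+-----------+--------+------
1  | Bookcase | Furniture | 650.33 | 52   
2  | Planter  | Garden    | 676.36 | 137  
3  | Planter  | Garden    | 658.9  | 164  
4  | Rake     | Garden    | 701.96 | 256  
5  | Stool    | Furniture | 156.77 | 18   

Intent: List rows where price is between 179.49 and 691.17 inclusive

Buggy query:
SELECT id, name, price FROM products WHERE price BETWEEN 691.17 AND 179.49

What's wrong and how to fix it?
Bug: BETWEEN expects the lower bound first; with 691.17 AND 179.49 the range is empty

Fix: Swap the bounds so the smaller value comes first

Corrected query:
SELECT id, name, price FROM products WHERE price BETWEEN 179.49 AND 691.17

Result:
id | name     | price 
---+----------+-------
1  | Bookcase | 650.33
2  | Planter  | 676.36
3  | Planter  | 658.9 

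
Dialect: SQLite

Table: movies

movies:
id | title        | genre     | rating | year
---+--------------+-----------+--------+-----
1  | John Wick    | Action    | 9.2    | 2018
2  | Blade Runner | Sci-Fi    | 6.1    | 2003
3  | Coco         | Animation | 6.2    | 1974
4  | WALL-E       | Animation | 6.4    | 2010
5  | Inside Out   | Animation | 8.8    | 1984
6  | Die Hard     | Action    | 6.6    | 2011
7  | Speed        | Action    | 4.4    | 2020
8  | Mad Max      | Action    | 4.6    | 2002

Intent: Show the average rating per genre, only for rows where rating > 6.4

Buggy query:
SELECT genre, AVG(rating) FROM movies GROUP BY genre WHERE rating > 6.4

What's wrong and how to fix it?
Bug: WHERE cannot follow GROUP BY

Fix: Place WHERE between FROM and GROUP BY

Corrected query:
SELECT genre, AVG(rating) FROM movies WHERE rating > 6.4 GROUP BY genre

Result:
genre     | AVG(rating)
----------+------------
Action    | 7.9        
Animation | 8.8        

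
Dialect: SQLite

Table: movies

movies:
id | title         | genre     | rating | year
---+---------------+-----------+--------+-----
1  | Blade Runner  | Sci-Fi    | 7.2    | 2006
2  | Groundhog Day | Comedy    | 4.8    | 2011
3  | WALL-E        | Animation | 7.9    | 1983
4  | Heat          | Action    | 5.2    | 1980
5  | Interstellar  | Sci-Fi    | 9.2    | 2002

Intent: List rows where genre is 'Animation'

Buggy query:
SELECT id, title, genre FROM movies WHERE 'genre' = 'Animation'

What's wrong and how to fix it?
Bug: Single quotes denote string literals in SQL; the column name is being compared as a constant string

Fix: Remove the quotes around the column name (or use double quotes for an identifier)

Corrected query:
SELECT id, title, genre FROM movies WHERE genre = 'Animation'

Result:
id | title  | genre    
---+--------+----------
3  | WALL-E | Animation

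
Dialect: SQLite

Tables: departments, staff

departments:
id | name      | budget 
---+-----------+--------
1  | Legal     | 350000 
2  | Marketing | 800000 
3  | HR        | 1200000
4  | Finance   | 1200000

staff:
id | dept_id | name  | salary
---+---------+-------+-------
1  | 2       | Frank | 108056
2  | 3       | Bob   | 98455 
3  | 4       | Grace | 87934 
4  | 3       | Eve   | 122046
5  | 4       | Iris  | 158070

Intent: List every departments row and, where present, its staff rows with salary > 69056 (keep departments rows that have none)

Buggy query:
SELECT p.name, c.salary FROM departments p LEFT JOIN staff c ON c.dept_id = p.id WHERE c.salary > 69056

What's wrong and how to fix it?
Bug: Filtering c.salary in WHERE discards the NULL rows produced by LEFT JOIN, turning it into an inner join

Fix: Move the right-table condition into the ON clause so unmatched parents are kept

Corrected query:
SELECT p.name, c.salary FROM departments p LEFT JOIN staff c ON c.dept_id = p.id AND c.salary > 69056

Result:
name      | salary
----------+-------
Legal     | NULL  
Marketing | 108056
HR        | 98455 
HR        | 122046
Finance   | 87934 
Finance   | 158070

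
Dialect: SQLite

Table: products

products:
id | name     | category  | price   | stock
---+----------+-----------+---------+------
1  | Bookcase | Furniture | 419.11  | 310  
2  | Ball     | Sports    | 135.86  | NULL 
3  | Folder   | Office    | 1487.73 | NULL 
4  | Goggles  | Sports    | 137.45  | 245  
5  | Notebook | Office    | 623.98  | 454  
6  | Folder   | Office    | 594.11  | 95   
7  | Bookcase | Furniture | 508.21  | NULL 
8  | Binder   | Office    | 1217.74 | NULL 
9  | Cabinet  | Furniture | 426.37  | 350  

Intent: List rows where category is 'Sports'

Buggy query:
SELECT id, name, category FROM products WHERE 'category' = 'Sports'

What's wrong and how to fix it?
Bug: 'category' in single quotes is a string literal, not the column; the comparison is literal-vs-literal and never true

Fix: Remove the quotes around the column name (or use double quotes for an identifier)

Corrected query:
SELECT id, name, category FROM products WHERE category = 'Sports'

Result:
id | name    | category
---+---------+---------
2  | Ball    | Sports  
4  | Goggles | Sports  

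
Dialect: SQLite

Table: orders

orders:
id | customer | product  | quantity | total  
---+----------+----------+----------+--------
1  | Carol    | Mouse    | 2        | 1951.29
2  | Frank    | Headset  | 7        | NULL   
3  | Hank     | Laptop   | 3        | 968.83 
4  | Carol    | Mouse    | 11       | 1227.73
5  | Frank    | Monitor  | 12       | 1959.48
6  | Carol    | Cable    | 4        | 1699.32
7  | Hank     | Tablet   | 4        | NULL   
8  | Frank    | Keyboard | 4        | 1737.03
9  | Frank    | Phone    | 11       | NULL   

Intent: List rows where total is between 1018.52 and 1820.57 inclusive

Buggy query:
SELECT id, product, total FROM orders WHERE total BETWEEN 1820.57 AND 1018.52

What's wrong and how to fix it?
Bug: BETWEEN expects the lower bound first; with 1820.57 AND 1018.52 the range is empty

Fix: Swap the bounds so the smaller value comes first

Corrected query:
SELECT id, product, total FROM orders WHERE total BETWEEN 1018.52 AND 1820.57

Result:
id | product  | total  
---+----------+--------
4  | Mouse    | 1227.73
6  | Cable    | 1699.32
8  | Keyboard | 1737.03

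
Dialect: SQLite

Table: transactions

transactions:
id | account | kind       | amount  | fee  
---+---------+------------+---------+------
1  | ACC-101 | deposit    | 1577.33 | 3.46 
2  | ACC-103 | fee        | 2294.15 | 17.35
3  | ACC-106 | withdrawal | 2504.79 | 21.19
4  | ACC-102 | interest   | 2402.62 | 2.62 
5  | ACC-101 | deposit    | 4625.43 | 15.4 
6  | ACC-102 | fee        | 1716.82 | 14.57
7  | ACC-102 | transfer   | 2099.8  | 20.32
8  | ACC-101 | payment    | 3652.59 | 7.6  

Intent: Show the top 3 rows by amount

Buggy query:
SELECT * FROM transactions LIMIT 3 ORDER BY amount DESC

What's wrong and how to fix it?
Bug: LIMIT must come after ORDER BY

Fix: Sort with ORDER BY, then apply LIMIT

Corrected query:
SELECT * FROM transactions ORDER BY amount DESC LIMIT 3

Result:
id | account | kind       | amount  | fee  
---+---------+------------+---------+------
5  | ACC-101 | deposit    | 4625.43 | 15.4 
8  | ACC-101 | payment    | 3652.59 | 7.6  
3  | ACC-106 | withdrawal | 2504.79 | 21.19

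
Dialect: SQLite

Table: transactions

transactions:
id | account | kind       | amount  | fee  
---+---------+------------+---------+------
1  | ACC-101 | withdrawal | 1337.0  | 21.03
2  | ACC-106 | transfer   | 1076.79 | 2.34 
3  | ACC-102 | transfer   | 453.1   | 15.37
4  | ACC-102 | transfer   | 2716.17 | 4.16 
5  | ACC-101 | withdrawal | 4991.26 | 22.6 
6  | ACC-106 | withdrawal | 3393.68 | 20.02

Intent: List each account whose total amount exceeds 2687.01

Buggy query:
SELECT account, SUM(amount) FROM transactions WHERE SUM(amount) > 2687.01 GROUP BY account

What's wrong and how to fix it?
Bug: SUM(amount) is an aggregate, but WHERE filters rows before aggregation

Fix: Move the aggregate condition to a HAVING clause

Corrected query:
SELECT account, SUM(amount) FROM transactions GROUP BY account HAVING SUM(amount) > 2687.01

Result:
account | SUM(amount)
--------+------------
ACC-101 | 6328.26    
ACC-102 | 3169.27    
ACC-106 | 4470.47    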